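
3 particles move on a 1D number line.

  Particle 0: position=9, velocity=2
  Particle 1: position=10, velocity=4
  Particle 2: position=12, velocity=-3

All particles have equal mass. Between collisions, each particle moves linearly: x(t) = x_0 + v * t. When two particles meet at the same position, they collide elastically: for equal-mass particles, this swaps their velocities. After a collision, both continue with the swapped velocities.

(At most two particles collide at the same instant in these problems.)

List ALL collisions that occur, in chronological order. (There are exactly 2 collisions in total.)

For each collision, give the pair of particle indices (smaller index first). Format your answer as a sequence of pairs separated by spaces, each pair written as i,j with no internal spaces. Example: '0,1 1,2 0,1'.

Collision at t=2/7: particles 1 and 2 swap velocities; positions: p0=67/7 p1=78/7 p2=78/7; velocities now: v0=2 v1=-3 v2=4
Collision at t=3/5: particles 0 and 1 swap velocities; positions: p0=51/5 p1=51/5 p2=62/5; velocities now: v0=-3 v1=2 v2=4

Answer: 1,2 0,1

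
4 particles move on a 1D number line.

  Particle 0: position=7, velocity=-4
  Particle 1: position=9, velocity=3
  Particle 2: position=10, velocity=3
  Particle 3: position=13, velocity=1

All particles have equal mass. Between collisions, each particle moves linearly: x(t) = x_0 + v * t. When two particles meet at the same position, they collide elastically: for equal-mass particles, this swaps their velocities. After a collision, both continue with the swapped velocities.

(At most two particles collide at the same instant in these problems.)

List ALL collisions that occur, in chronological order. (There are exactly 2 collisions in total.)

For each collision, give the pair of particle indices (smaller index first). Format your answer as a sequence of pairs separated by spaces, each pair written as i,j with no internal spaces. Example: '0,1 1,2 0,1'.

Collision at t=3/2: particles 2 and 3 swap velocities; positions: p0=1 p1=27/2 p2=29/2 p3=29/2; velocities now: v0=-4 v1=3 v2=1 v3=3
Collision at t=2: particles 1 and 2 swap velocities; positions: p0=-1 p1=15 p2=15 p3=16; velocities now: v0=-4 v1=1 v2=3 v3=3

Answer: 2,3 1,2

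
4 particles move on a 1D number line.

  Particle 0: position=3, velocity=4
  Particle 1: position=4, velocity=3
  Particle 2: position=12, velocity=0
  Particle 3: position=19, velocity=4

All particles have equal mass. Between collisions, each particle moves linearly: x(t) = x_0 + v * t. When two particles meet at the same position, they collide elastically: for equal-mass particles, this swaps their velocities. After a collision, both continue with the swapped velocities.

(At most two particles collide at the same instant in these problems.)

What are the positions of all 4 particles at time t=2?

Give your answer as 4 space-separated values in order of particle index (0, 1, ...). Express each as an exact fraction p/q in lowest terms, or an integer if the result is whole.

Answer: 10 11 12 27

Derivation:
Collision at t=1: particles 0 and 1 swap velocities; positions: p0=7 p1=7 p2=12 p3=23; velocities now: v0=3 v1=4 v2=0 v3=4
Advance to t=2 (no further collisions before then); velocities: v0=3 v1=4 v2=0 v3=4; positions = 10 11 12 27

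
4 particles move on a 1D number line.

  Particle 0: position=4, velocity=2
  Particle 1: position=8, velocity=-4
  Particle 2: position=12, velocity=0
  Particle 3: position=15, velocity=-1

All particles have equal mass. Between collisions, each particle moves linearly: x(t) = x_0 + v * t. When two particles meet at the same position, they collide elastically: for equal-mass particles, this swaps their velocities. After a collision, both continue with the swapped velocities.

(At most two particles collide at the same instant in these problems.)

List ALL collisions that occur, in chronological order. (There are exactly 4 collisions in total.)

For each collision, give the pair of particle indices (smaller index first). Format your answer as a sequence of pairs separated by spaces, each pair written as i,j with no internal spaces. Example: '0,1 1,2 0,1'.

Answer: 0,1 2,3 1,2 2,3

Derivation:
Collision at t=2/3: particles 0 and 1 swap velocities; positions: p0=16/3 p1=16/3 p2=12 p3=43/3; velocities now: v0=-4 v1=2 v2=0 v3=-1
Collision at t=3: particles 2 and 3 swap velocities; positions: p0=-4 p1=10 p2=12 p3=12; velocities now: v0=-4 v1=2 v2=-1 v3=0
Collision at t=11/3: particles 1 and 2 swap velocities; positions: p0=-20/3 p1=34/3 p2=34/3 p3=12; velocities now: v0=-4 v1=-1 v2=2 v3=0
Collision at t=4: particles 2 and 3 swap velocities; positions: p0=-8 p1=11 p2=12 p3=12; velocities now: v0=-4 v1=-1 v2=0 v3=2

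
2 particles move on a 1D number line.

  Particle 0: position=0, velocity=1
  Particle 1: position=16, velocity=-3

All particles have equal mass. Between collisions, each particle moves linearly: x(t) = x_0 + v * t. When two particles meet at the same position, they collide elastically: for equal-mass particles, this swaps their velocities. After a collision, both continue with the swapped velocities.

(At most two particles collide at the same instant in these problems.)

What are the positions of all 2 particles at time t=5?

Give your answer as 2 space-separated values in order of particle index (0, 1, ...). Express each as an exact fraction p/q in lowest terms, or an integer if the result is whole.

Collision at t=4: particles 0 and 1 swap velocities; positions: p0=4 p1=4; velocities now: v0=-3 v1=1
Advance to t=5 (no further collisions before then); velocities: v0=-3 v1=1; positions = 1 5

Answer: 1 5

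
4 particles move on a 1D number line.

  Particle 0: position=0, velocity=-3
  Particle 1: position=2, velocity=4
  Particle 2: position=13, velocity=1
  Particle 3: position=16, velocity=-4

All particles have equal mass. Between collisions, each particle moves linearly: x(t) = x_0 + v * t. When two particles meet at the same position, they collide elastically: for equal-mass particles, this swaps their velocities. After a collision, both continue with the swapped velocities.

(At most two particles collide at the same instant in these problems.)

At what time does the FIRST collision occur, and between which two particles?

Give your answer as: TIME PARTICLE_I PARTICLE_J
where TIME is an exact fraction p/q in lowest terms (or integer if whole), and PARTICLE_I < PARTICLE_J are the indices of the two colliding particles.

Pair (0,1): pos 0,2 vel -3,4 -> not approaching (rel speed -7 <= 0)
Pair (1,2): pos 2,13 vel 4,1 -> gap=11, closing at 3/unit, collide at t=11/3
Pair (2,3): pos 13,16 vel 1,-4 -> gap=3, closing at 5/unit, collide at t=3/5
Earliest collision: t=3/5 between 2 and 3

Answer: 3/5 2 3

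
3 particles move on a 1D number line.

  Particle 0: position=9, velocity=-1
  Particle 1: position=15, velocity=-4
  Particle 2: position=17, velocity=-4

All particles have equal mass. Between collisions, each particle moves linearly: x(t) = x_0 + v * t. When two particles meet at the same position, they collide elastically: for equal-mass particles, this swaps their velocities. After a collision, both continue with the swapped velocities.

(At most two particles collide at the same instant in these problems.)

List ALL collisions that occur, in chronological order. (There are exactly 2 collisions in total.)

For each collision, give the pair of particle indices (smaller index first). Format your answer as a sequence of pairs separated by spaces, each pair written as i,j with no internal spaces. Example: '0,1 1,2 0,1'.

Answer: 0,1 1,2

Derivation:
Collision at t=2: particles 0 and 1 swap velocities; positions: p0=7 p1=7 p2=9; velocities now: v0=-4 v1=-1 v2=-4
Collision at t=8/3: particles 1 and 2 swap velocities; positions: p0=13/3 p1=19/3 p2=19/3; velocities now: v0=-4 v1=-4 v2=-1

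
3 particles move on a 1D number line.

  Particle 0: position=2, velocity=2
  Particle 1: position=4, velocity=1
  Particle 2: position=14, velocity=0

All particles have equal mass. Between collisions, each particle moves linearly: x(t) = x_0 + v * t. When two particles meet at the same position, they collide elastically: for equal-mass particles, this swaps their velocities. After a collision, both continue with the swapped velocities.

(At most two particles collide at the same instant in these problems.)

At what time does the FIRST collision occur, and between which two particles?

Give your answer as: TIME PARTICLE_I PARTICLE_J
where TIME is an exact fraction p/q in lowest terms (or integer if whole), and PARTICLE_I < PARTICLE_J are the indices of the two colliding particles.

Pair (0,1): pos 2,4 vel 2,1 -> gap=2, closing at 1/unit, collide at t=2
Pair (1,2): pos 4,14 vel 1,0 -> gap=10, closing at 1/unit, collide at t=10
Earliest collision: t=2 between 0 and 1

Answer: 2 0 1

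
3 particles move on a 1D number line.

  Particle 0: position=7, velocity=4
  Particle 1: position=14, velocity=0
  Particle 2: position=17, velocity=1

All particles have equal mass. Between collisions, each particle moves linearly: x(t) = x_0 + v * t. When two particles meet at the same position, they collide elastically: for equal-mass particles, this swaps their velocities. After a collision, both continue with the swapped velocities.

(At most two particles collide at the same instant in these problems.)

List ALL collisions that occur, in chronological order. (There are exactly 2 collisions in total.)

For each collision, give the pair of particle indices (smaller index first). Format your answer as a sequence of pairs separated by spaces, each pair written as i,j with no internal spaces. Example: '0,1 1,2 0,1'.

Answer: 0,1 1,2

Derivation:
Collision at t=7/4: particles 0 and 1 swap velocities; positions: p0=14 p1=14 p2=75/4; velocities now: v0=0 v1=4 v2=1
Collision at t=10/3: particles 1 and 2 swap velocities; positions: p0=14 p1=61/3 p2=61/3; velocities now: v0=0 v1=1 v2=4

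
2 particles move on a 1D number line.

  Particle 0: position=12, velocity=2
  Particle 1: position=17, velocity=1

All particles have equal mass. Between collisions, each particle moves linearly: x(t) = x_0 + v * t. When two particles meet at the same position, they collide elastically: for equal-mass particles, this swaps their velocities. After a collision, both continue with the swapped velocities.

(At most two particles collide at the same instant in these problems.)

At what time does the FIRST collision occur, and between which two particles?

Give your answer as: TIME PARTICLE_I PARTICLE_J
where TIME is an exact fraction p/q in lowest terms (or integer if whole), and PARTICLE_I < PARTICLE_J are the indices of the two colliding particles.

Pair (0,1): pos 12,17 vel 2,1 -> gap=5, closing at 1/unit, collide at t=5
Earliest collision: t=5 between 0 and 1

Answer: 5 0 1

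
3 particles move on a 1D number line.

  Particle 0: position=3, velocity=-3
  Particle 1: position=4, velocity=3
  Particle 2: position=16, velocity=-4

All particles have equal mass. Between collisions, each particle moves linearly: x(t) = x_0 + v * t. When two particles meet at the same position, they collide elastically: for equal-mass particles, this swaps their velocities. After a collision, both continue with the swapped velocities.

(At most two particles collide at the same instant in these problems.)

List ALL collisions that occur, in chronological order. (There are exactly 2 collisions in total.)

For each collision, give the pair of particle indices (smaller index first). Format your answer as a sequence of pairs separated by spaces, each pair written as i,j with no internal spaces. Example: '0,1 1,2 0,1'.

Answer: 1,2 0,1

Derivation:
Collision at t=12/7: particles 1 and 2 swap velocities; positions: p0=-15/7 p1=64/7 p2=64/7; velocities now: v0=-3 v1=-4 v2=3
Collision at t=13: particles 0 and 1 swap velocities; positions: p0=-36 p1=-36 p2=43; velocities now: v0=-4 v1=-3 v2=3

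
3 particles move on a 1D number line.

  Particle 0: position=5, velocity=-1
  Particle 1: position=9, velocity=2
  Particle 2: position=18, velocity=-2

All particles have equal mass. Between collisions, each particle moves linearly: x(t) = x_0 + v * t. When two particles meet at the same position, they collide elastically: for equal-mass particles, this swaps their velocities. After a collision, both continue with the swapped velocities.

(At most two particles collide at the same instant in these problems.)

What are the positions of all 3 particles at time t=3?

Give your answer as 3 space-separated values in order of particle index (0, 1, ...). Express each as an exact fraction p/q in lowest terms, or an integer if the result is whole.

Collision at t=9/4: particles 1 and 2 swap velocities; positions: p0=11/4 p1=27/2 p2=27/2; velocities now: v0=-1 v1=-2 v2=2
Advance to t=3 (no further collisions before then); velocities: v0=-1 v1=-2 v2=2; positions = 2 12 15

Answer: 2 12 15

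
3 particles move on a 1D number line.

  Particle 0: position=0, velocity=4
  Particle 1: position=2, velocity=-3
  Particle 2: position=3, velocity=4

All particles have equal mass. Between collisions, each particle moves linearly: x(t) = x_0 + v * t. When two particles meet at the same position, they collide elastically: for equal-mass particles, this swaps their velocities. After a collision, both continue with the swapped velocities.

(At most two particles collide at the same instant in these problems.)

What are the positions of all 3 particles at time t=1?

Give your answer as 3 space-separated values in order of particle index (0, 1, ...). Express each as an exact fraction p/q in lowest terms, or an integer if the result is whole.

Collision at t=2/7: particles 0 and 1 swap velocities; positions: p0=8/7 p1=8/7 p2=29/7; velocities now: v0=-3 v1=4 v2=4
Advance to t=1 (no further collisions before then); velocities: v0=-3 v1=4 v2=4; positions = -1 4 7

Answer: -1 4 7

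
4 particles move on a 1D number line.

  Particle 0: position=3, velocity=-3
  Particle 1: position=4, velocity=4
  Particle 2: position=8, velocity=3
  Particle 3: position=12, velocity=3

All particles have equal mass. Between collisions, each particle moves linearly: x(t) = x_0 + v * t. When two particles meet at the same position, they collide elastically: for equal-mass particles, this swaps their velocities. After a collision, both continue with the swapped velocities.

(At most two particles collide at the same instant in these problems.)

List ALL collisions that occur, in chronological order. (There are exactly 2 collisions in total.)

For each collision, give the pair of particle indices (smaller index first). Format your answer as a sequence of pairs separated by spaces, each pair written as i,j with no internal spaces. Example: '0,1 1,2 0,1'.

Collision at t=4: particles 1 and 2 swap velocities; positions: p0=-9 p1=20 p2=20 p3=24; velocities now: v0=-3 v1=3 v2=4 v3=3
Collision at t=8: particles 2 and 3 swap velocities; positions: p0=-21 p1=32 p2=36 p3=36; velocities now: v0=-3 v1=3 v2=3 v3=4

Answer: 1,2 2,3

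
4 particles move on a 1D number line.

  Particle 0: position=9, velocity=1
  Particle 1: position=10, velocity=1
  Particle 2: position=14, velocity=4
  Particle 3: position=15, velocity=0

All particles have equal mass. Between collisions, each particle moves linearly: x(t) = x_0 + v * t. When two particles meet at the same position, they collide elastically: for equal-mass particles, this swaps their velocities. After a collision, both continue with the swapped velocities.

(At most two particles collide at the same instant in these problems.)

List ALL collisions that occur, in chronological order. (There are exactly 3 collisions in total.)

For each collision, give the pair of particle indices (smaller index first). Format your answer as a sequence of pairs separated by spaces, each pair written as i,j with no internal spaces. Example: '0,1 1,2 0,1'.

Collision at t=1/4: particles 2 and 3 swap velocities; positions: p0=37/4 p1=41/4 p2=15 p3=15; velocities now: v0=1 v1=1 v2=0 v3=4
Collision at t=5: particles 1 and 2 swap velocities; positions: p0=14 p1=15 p2=15 p3=34; velocities now: v0=1 v1=0 v2=1 v3=4
Collision at t=6: particles 0 and 1 swap velocities; positions: p0=15 p1=15 p2=16 p3=38; velocities now: v0=0 v1=1 v2=1 v3=4

Answer: 2,3 1,2 0,1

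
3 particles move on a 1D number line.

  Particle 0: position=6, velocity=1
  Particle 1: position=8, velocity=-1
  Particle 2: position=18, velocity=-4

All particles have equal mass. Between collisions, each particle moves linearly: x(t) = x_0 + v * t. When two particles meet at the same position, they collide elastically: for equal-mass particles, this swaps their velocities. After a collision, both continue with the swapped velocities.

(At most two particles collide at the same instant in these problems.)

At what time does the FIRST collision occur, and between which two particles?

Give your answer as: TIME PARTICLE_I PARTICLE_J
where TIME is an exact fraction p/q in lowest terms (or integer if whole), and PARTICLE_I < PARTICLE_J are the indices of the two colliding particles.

Answer: 1 0 1

Derivation:
Pair (0,1): pos 6,8 vel 1,-1 -> gap=2, closing at 2/unit, collide at t=1
Pair (1,2): pos 8,18 vel -1,-4 -> gap=10, closing at 3/unit, collide at t=10/3
Earliest collision: t=1 between 0 and 1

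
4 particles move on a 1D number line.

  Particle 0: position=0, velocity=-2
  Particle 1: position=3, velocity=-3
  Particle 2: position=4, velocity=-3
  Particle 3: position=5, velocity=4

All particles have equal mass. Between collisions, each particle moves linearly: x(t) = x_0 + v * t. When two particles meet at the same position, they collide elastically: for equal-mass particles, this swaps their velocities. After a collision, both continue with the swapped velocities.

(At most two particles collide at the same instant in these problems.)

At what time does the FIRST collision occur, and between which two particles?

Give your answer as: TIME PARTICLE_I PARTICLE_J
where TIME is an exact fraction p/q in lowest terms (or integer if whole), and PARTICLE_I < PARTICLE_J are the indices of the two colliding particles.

Answer: 3 0 1

Derivation:
Pair (0,1): pos 0,3 vel -2,-3 -> gap=3, closing at 1/unit, collide at t=3
Pair (1,2): pos 3,4 vel -3,-3 -> not approaching (rel speed 0 <= 0)
Pair (2,3): pos 4,5 vel -3,4 -> not approaching (rel speed -7 <= 0)
Earliest collision: t=3 between 0 and 1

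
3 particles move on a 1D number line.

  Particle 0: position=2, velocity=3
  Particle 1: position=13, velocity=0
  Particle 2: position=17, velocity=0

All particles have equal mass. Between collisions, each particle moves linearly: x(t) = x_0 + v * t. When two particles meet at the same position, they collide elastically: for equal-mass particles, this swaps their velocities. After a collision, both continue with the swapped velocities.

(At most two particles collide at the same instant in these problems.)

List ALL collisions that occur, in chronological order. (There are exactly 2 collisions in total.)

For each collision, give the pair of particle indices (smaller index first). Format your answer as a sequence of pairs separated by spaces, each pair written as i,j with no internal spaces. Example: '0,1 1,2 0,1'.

Answer: 0,1 1,2

Derivation:
Collision at t=11/3: particles 0 and 1 swap velocities; positions: p0=13 p1=13 p2=17; velocities now: v0=0 v1=3 v2=0
Collision at t=5: particles 1 and 2 swap velocities; positions: p0=13 p1=17 p2=17; velocities now: v0=0 v1=0 v2=3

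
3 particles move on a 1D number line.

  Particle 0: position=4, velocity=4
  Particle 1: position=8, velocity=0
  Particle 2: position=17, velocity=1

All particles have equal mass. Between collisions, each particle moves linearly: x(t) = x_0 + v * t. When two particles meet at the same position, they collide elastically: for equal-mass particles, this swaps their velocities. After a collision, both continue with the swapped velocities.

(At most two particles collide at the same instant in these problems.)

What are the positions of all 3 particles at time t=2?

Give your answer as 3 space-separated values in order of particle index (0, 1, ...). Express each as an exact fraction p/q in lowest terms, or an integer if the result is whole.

Answer: 8 12 19

Derivation:
Collision at t=1: particles 0 and 1 swap velocities; positions: p0=8 p1=8 p2=18; velocities now: v0=0 v1=4 v2=1
Advance to t=2 (no further collisions before then); velocities: v0=0 v1=4 v2=1; positions = 8 12 19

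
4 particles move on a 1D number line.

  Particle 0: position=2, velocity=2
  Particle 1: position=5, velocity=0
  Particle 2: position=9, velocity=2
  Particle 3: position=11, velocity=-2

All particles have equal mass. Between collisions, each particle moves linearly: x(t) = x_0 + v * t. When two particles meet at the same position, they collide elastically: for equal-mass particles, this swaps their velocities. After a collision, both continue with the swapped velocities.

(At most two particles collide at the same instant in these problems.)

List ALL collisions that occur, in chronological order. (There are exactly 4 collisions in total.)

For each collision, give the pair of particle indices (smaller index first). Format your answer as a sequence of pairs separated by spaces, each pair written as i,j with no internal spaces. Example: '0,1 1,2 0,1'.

Answer: 2,3 0,1 1,2 0,1

Derivation:
Collision at t=1/2: particles 2 and 3 swap velocities; positions: p0=3 p1=5 p2=10 p3=10; velocities now: v0=2 v1=0 v2=-2 v3=2
Collision at t=3/2: particles 0 and 1 swap velocities; positions: p0=5 p1=5 p2=8 p3=12; velocities now: v0=0 v1=2 v2=-2 v3=2
Collision at t=9/4: particles 1 and 2 swap velocities; positions: p0=5 p1=13/2 p2=13/2 p3=27/2; velocities now: v0=0 v1=-2 v2=2 v3=2
Collision at t=3: particles 0 and 1 swap velocities; positions: p0=5 p1=5 p2=8 p3=15; velocities now: v0=-2 v1=0 v2=2 v3=2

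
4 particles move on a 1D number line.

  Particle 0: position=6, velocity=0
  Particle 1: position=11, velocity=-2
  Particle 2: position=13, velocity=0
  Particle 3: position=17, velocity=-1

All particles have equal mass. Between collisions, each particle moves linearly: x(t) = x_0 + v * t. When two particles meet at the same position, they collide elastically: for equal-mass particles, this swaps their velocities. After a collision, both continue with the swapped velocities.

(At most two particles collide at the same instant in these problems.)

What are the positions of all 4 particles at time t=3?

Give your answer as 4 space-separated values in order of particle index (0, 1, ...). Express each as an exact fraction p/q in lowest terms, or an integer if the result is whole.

Answer: 5 6 13 14

Derivation:
Collision at t=5/2: particles 0 and 1 swap velocities; positions: p0=6 p1=6 p2=13 p3=29/2; velocities now: v0=-2 v1=0 v2=0 v3=-1
Advance to t=3 (no further collisions before then); velocities: v0=-2 v1=0 v2=0 v3=-1; positions = 5 6 13 14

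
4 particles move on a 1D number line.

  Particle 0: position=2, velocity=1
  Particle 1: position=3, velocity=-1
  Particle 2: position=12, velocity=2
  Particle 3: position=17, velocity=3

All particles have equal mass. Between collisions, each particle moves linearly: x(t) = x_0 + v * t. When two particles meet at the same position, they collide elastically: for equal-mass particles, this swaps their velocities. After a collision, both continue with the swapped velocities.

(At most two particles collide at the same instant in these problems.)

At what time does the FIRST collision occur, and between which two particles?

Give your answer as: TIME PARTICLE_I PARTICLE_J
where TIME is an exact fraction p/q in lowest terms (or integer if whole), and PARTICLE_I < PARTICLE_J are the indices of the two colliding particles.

Answer: 1/2 0 1

Derivation:
Pair (0,1): pos 2,3 vel 1,-1 -> gap=1, closing at 2/unit, collide at t=1/2
Pair (1,2): pos 3,12 vel -1,2 -> not approaching (rel speed -3 <= 0)
Pair (2,3): pos 12,17 vel 2,3 -> not approaching (rel speed -1 <= 0)
Earliest collision: t=1/2 between 0 and 1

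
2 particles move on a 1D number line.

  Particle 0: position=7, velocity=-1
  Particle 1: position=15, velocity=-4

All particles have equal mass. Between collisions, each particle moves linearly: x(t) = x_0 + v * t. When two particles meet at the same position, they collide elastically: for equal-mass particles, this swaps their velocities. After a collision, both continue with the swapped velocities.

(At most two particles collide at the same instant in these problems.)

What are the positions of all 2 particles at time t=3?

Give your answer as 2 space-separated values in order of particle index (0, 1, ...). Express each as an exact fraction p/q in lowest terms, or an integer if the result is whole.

Answer: 3 4

Derivation:
Collision at t=8/3: particles 0 and 1 swap velocities; positions: p0=13/3 p1=13/3; velocities now: v0=-4 v1=-1
Advance to t=3 (no further collisions before then); velocities: v0=-4 v1=-1; positions = 3 4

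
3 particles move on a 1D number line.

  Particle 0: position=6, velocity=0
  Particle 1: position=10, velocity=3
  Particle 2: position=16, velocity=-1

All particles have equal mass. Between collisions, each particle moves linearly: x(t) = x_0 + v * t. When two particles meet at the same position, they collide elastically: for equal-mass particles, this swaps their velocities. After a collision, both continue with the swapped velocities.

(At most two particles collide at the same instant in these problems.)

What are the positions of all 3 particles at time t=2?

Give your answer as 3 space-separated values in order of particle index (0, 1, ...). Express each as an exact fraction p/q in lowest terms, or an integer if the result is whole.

Answer: 6 14 16

Derivation:
Collision at t=3/2: particles 1 and 2 swap velocities; positions: p0=6 p1=29/2 p2=29/2; velocities now: v0=0 v1=-1 v2=3
Advance to t=2 (no further collisions before then); velocities: v0=0 v1=-1 v2=3; positions = 6 14 16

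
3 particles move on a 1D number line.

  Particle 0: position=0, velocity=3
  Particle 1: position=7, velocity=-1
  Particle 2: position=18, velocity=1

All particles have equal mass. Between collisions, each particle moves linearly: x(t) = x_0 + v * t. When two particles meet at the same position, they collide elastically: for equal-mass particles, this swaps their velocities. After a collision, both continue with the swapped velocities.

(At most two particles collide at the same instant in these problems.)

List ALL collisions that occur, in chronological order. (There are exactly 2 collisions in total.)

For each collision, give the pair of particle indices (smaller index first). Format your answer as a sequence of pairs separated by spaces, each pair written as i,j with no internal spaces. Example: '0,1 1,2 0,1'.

Answer: 0,1 1,2

Derivation:
Collision at t=7/4: particles 0 and 1 swap velocities; positions: p0=21/4 p1=21/4 p2=79/4; velocities now: v0=-1 v1=3 v2=1
Collision at t=9: particles 1 and 2 swap velocities; positions: p0=-2 p1=27 p2=27; velocities now: v0=-1 v1=1 v2=3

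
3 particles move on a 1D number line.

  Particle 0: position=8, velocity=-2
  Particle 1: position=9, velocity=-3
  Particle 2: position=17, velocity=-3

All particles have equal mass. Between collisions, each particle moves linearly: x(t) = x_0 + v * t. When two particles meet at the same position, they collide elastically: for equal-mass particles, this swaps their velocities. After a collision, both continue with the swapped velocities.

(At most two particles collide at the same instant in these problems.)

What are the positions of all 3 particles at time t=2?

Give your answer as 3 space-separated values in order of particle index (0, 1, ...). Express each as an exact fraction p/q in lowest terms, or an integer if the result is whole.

Collision at t=1: particles 0 and 1 swap velocities; positions: p0=6 p1=6 p2=14; velocities now: v0=-3 v1=-2 v2=-3
Advance to t=2 (no further collisions before then); velocities: v0=-3 v1=-2 v2=-3; positions = 3 4 11

Answer: 3 4 11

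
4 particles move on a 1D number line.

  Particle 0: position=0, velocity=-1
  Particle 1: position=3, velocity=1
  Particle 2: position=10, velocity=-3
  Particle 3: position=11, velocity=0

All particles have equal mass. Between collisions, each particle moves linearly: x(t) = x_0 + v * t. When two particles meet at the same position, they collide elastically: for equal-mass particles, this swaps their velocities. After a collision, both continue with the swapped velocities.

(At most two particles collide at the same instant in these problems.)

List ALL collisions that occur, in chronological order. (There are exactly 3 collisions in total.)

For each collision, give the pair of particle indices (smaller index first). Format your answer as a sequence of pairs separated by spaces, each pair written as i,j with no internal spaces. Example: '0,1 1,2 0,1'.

Collision at t=7/4: particles 1 and 2 swap velocities; positions: p0=-7/4 p1=19/4 p2=19/4 p3=11; velocities now: v0=-1 v1=-3 v2=1 v3=0
Collision at t=5: particles 0 and 1 swap velocities; positions: p0=-5 p1=-5 p2=8 p3=11; velocities now: v0=-3 v1=-1 v2=1 v3=0
Collision at t=8: particles 2 and 3 swap velocities; positions: p0=-14 p1=-8 p2=11 p3=11; velocities now: v0=-3 v1=-1 v2=0 v3=1

Answer: 1,2 0,1 2,3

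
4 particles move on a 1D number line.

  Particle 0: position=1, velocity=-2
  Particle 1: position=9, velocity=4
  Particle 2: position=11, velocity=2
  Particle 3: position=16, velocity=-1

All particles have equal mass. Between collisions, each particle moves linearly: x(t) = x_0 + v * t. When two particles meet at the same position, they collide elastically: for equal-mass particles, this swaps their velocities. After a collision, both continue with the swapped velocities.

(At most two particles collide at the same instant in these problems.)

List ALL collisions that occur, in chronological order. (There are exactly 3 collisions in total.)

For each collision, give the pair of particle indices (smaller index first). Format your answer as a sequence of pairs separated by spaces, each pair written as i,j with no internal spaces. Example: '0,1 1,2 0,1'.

Collision at t=1: particles 1 and 2 swap velocities; positions: p0=-1 p1=13 p2=13 p3=15; velocities now: v0=-2 v1=2 v2=4 v3=-1
Collision at t=7/5: particles 2 and 3 swap velocities; positions: p0=-9/5 p1=69/5 p2=73/5 p3=73/5; velocities now: v0=-2 v1=2 v2=-1 v3=4
Collision at t=5/3: particles 1 and 2 swap velocities; positions: p0=-7/3 p1=43/3 p2=43/3 p3=47/3; velocities now: v0=-2 v1=-1 v2=2 v3=4

Answer: 1,2 2,3 1,2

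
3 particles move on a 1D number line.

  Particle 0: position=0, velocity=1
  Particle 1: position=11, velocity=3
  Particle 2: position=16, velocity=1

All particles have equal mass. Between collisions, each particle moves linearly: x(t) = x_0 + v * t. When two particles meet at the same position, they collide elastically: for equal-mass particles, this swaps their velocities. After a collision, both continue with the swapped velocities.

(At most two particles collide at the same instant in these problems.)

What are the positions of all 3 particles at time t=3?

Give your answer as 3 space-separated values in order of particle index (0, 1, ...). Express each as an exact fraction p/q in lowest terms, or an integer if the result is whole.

Answer: 3 19 20

Derivation:
Collision at t=5/2: particles 1 and 2 swap velocities; positions: p0=5/2 p1=37/2 p2=37/2; velocities now: v0=1 v1=1 v2=3
Advance to t=3 (no further collisions before then); velocities: v0=1 v1=1 v2=3; positions = 3 19 20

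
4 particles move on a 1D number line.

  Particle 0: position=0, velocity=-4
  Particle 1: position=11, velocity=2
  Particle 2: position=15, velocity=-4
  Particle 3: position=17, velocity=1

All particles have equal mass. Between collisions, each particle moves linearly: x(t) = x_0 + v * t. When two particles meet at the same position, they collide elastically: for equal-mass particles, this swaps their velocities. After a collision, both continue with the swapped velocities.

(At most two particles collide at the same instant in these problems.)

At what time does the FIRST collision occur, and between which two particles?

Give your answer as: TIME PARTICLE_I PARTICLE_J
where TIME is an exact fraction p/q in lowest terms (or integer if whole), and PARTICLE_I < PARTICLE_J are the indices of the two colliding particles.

Pair (0,1): pos 0,11 vel -4,2 -> not approaching (rel speed -6 <= 0)
Pair (1,2): pos 11,15 vel 2,-4 -> gap=4, closing at 6/unit, collide at t=2/3
Pair (2,3): pos 15,17 vel -4,1 -> not approaching (rel speed -5 <= 0)
Earliest collision: t=2/3 between 1 and 2

Answer: 2/3 1 2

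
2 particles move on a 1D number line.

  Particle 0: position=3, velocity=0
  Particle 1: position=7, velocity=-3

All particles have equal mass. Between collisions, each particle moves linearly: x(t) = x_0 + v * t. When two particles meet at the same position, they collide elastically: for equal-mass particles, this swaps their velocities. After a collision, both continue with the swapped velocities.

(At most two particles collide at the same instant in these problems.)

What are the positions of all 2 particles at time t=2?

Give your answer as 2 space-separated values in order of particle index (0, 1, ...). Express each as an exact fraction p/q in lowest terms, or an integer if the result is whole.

Answer: 1 3

Derivation:
Collision at t=4/3: particles 0 and 1 swap velocities; positions: p0=3 p1=3; velocities now: v0=-3 v1=0
Advance to t=2 (no further collisions before then); velocities: v0=-3 v1=0; positions = 1 3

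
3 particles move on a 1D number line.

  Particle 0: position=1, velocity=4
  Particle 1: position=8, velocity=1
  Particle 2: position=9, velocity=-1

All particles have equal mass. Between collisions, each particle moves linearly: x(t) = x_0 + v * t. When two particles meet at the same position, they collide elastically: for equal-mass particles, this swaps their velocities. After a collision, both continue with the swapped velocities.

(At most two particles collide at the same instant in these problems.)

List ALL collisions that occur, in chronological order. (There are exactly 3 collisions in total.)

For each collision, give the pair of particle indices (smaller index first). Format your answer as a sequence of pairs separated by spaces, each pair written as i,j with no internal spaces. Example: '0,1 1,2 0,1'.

Collision at t=1/2: particles 1 and 2 swap velocities; positions: p0=3 p1=17/2 p2=17/2; velocities now: v0=4 v1=-1 v2=1
Collision at t=8/5: particles 0 and 1 swap velocities; positions: p0=37/5 p1=37/5 p2=48/5; velocities now: v0=-1 v1=4 v2=1
Collision at t=7/3: particles 1 and 2 swap velocities; positions: p0=20/3 p1=31/3 p2=31/3; velocities now: v0=-1 v1=1 v2=4

Answer: 1,2 0,1 1,2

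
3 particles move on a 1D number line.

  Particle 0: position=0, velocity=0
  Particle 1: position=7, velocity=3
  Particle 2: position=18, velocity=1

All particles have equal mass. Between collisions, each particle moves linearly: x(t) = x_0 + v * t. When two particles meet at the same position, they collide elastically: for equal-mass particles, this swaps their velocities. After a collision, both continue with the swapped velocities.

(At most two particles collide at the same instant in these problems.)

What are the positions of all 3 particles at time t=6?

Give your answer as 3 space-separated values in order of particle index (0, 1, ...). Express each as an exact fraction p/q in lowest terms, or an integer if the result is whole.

Collision at t=11/2: particles 1 and 2 swap velocities; positions: p0=0 p1=47/2 p2=47/2; velocities now: v0=0 v1=1 v2=3
Advance to t=6 (no further collisions before then); velocities: v0=0 v1=1 v2=3; positions = 0 24 25

Answer: 0 24 25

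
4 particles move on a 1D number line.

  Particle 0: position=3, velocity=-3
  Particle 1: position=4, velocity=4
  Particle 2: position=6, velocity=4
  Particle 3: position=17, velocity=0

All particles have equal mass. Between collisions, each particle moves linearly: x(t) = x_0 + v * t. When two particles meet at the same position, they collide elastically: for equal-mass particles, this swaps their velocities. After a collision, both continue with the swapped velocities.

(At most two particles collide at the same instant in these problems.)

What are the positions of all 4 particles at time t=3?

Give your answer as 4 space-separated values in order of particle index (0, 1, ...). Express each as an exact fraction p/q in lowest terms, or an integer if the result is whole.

Answer: -6 16 17 18

Derivation:
Collision at t=11/4: particles 2 and 3 swap velocities; positions: p0=-21/4 p1=15 p2=17 p3=17; velocities now: v0=-3 v1=4 v2=0 v3=4
Advance to t=3 (no further collisions before then); velocities: v0=-3 v1=4 v2=0 v3=4; positions = -6 16 17 18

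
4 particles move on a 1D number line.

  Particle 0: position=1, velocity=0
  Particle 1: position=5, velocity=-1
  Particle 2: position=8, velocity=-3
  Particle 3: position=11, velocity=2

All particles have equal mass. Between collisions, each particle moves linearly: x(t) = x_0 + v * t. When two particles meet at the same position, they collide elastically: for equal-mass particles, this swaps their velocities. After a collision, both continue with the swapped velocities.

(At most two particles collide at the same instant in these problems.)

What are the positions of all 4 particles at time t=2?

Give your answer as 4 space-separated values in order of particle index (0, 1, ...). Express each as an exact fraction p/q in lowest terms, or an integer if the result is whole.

Answer: 1 2 3 15

Derivation:
Collision at t=3/2: particles 1 and 2 swap velocities; positions: p0=1 p1=7/2 p2=7/2 p3=14; velocities now: v0=0 v1=-3 v2=-1 v3=2
Advance to t=2 (no further collisions before then); velocities: v0=0 v1=-3 v2=-1 v3=2; positions = 1 2 3 15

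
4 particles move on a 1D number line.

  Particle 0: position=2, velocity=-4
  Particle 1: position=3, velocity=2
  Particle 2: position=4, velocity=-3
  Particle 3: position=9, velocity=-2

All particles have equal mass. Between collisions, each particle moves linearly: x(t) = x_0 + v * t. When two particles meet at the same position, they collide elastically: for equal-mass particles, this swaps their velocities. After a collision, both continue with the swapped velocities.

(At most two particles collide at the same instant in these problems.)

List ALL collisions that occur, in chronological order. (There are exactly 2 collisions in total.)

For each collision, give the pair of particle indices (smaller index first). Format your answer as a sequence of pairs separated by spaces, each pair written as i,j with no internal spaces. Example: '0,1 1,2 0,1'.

Collision at t=1/5: particles 1 and 2 swap velocities; positions: p0=6/5 p1=17/5 p2=17/5 p3=43/5; velocities now: v0=-4 v1=-3 v2=2 v3=-2
Collision at t=3/2: particles 2 and 3 swap velocities; positions: p0=-4 p1=-1/2 p2=6 p3=6; velocities now: v0=-4 v1=-3 v2=-2 v3=2

Answer: 1,2 2,3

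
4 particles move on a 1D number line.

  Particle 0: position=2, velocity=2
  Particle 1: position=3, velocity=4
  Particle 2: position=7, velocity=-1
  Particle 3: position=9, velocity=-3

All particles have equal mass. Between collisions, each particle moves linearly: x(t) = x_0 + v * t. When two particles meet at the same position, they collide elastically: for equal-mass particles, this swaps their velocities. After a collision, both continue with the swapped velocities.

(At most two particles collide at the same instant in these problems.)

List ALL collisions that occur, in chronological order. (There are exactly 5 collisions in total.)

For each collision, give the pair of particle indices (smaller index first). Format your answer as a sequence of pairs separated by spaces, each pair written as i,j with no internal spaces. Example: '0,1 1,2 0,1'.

Collision at t=4/5: particles 1 and 2 swap velocities; positions: p0=18/5 p1=31/5 p2=31/5 p3=33/5; velocities now: v0=2 v1=-1 v2=4 v3=-3
Collision at t=6/7: particles 2 and 3 swap velocities; positions: p0=26/7 p1=43/7 p2=45/7 p3=45/7; velocities now: v0=2 v1=-1 v2=-3 v3=4
Collision at t=1: particles 1 and 2 swap velocities; positions: p0=4 p1=6 p2=6 p3=7; velocities now: v0=2 v1=-3 v2=-1 v3=4
Collision at t=7/5: particles 0 and 1 swap velocities; positions: p0=24/5 p1=24/5 p2=28/5 p3=43/5; velocities now: v0=-3 v1=2 v2=-1 v3=4
Collision at t=5/3: particles 1 and 2 swap velocities; positions: p0=4 p1=16/3 p2=16/3 p3=29/3; velocities now: v0=-3 v1=-1 v2=2 v3=4

Answer: 1,2 2,3 1,2 0,1 1,2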